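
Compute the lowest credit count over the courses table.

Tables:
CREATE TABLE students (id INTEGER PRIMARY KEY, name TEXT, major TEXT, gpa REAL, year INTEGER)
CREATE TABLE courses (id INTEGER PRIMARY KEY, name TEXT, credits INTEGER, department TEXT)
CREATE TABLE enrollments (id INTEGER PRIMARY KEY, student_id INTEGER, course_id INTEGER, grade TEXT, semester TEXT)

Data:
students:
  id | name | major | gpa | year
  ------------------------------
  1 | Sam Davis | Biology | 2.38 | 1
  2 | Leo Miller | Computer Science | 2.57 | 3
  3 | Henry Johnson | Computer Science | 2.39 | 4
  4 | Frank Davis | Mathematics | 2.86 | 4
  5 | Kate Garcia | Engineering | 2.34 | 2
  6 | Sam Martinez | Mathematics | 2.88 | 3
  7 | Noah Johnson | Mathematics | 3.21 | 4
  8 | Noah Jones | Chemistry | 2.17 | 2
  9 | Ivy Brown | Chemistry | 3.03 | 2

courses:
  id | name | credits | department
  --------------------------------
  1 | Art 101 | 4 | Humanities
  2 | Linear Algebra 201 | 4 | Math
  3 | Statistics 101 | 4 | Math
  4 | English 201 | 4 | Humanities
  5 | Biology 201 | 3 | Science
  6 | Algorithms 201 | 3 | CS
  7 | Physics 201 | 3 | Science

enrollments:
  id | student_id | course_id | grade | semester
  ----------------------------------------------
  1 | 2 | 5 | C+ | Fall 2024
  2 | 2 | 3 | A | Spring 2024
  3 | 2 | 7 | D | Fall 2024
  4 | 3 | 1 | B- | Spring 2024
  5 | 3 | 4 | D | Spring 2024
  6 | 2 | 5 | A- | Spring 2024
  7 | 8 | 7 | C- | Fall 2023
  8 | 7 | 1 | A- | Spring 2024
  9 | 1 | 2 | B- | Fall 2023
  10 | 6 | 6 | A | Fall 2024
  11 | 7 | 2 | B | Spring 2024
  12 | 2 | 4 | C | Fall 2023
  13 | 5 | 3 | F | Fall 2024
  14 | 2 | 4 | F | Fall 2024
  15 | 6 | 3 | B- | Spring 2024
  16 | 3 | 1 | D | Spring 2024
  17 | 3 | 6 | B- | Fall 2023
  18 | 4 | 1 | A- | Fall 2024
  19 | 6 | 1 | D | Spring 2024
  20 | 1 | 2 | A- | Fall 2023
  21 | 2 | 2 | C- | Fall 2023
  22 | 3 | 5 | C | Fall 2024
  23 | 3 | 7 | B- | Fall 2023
SELECT MIN(credits) FROM courses

Execution result:
3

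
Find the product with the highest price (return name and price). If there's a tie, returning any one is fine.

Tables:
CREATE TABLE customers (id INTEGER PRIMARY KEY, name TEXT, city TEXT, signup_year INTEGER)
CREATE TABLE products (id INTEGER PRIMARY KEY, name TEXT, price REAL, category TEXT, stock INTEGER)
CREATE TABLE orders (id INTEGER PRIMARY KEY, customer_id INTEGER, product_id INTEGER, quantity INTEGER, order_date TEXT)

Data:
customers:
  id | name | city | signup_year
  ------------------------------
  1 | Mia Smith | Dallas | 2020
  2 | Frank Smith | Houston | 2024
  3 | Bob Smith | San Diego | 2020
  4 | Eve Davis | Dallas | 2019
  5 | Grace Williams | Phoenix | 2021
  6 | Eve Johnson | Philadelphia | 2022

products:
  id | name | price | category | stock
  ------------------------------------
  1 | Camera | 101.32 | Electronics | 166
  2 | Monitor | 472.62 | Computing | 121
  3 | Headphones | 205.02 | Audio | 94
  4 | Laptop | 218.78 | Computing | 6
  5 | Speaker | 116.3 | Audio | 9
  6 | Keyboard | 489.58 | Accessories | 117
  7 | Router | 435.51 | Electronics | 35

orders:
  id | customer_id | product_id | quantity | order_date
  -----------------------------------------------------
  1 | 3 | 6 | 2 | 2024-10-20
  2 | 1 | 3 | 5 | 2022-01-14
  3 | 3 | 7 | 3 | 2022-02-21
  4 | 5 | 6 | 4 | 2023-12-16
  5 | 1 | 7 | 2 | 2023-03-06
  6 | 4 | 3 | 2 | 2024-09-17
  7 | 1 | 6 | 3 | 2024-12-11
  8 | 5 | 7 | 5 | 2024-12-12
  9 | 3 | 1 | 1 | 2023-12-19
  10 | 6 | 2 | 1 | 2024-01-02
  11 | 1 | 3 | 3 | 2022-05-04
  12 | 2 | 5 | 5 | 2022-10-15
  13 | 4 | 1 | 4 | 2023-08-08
SELECT name, price FROM products ORDER BY price DESC LIMIT 1

Execution result:
name | price
Keyboard | 489.58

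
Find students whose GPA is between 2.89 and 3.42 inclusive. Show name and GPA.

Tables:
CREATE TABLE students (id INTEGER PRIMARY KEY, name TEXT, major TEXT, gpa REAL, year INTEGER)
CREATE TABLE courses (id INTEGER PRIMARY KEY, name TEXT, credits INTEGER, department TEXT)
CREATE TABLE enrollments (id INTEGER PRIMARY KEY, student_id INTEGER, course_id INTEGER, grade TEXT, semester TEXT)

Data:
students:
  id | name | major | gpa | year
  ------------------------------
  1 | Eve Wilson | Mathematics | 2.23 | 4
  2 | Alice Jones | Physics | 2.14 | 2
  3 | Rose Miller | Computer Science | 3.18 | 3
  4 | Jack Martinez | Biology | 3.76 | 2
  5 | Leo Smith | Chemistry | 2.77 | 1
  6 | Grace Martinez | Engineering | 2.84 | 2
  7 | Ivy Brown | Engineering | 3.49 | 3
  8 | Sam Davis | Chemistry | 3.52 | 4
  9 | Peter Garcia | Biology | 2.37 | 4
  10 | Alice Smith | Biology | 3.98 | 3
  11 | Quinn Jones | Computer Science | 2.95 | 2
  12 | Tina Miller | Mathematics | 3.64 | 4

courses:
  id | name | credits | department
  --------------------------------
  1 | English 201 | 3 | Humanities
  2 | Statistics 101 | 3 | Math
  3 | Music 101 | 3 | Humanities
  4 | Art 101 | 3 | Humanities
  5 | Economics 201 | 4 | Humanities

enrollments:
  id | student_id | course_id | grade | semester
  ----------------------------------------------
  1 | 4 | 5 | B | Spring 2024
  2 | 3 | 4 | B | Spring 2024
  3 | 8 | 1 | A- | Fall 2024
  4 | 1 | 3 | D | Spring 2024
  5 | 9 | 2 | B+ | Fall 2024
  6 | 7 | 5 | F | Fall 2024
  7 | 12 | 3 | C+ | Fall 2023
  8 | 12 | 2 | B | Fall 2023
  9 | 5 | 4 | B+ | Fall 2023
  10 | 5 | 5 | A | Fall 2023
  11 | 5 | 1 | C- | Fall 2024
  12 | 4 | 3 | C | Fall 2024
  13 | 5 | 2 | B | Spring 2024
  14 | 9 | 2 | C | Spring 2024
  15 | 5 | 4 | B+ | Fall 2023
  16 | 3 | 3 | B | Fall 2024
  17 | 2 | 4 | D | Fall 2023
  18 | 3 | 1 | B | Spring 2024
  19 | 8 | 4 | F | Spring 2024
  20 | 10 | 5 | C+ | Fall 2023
SELECT name, gpa FROM students WHERE gpa BETWEEN 2.89 AND 3.42

Execution result:
name | gpa
Rose Miller | 3.18
Quinn Jones | 2.95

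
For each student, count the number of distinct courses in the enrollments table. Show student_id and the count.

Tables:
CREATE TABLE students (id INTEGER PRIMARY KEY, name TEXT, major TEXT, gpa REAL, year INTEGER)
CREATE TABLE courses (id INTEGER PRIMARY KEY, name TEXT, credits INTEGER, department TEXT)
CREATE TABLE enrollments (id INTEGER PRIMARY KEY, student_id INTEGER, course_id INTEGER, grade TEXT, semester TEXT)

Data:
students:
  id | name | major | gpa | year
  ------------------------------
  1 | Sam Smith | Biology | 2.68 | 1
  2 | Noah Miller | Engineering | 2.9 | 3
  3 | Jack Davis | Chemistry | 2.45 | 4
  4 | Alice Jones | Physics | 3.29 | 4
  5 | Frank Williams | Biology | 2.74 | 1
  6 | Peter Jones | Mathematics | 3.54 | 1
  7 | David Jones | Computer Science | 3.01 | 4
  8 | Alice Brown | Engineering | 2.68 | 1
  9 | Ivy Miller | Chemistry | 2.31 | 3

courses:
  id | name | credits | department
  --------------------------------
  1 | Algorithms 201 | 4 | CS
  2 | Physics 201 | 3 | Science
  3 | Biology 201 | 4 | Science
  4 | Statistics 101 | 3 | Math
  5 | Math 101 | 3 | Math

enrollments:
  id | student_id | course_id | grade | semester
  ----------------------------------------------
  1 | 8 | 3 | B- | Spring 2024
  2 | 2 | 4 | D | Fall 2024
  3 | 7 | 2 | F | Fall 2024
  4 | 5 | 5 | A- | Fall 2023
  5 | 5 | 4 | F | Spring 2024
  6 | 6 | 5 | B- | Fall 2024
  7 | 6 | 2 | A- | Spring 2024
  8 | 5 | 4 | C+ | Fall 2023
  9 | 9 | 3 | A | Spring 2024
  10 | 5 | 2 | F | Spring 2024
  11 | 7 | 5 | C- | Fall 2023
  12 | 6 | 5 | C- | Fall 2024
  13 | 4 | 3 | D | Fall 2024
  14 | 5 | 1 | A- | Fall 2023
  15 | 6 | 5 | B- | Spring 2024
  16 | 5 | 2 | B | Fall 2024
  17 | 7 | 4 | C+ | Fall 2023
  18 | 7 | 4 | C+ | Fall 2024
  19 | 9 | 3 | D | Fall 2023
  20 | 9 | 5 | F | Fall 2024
SELECT student_id, COUNT(DISTINCT course_id) AS distinct_course_count FROM enrollments GROUP BY student_id

Execution result:
student_id | distinct_course_count
2 | 1
4 | 1
5 | 4
6 | 2
7 | 3
8 | 1
9 | 2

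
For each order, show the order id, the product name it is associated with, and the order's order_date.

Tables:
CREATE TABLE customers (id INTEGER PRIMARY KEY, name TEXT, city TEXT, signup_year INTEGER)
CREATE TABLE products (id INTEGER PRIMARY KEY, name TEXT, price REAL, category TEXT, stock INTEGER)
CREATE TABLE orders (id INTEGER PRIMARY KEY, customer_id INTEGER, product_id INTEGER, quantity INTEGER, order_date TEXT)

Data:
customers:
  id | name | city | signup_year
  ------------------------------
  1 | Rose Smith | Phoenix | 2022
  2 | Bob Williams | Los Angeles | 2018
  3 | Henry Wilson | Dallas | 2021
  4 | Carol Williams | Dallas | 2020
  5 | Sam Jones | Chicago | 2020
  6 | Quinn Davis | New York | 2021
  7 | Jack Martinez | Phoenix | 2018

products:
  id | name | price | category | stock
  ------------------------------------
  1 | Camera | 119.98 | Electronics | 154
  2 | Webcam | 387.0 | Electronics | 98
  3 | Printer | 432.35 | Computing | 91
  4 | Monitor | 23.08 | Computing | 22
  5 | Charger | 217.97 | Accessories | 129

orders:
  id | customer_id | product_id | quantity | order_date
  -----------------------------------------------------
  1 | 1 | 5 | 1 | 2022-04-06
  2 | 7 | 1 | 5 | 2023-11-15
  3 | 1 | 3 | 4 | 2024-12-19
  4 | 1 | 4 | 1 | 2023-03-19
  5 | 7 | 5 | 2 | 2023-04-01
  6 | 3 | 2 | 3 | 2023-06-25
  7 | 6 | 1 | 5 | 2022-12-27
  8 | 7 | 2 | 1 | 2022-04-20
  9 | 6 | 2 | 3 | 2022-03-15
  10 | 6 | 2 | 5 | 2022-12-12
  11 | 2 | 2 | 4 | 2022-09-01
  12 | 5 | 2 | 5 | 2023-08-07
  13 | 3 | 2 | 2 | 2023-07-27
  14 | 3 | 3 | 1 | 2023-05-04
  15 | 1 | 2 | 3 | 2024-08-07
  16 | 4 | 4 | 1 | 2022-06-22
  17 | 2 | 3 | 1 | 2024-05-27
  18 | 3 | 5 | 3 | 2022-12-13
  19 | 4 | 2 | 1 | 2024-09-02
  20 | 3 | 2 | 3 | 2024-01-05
SELECT c.id, p.name AS product, c.order_date FROM orders c JOIN products p ON c.product_id = p.id

Execution result:
id | product | order_date
1 | Charger | 2022-04-06
2 | Camera | 2023-11-15
3 | Printer | 2024-12-19
4 | Monitor | 2023-03-19
5 | Charger | 2023-04-01
6 | Webcam | 2023-06-25
7 | Camera | 2022-12-27
8 | Webcam | 2022-04-20
9 | Webcam | 2022-03-15
10 | Webcam | 2022-12-12
11 | Webcam | 2022-09-01
12 | Webcam | 2023-08-07
13 | Webcam | 2023-07-27
14 | Printer | 2023-05-04
15 | Webcam | 2024-08-07
16 | Monitor | 2022-06-22
17 | Printer | 2024-05-27
18 | Charger | 2022-12-13
19 | Webcam | 2024-09-02
20 | Webcam | 2024-01-05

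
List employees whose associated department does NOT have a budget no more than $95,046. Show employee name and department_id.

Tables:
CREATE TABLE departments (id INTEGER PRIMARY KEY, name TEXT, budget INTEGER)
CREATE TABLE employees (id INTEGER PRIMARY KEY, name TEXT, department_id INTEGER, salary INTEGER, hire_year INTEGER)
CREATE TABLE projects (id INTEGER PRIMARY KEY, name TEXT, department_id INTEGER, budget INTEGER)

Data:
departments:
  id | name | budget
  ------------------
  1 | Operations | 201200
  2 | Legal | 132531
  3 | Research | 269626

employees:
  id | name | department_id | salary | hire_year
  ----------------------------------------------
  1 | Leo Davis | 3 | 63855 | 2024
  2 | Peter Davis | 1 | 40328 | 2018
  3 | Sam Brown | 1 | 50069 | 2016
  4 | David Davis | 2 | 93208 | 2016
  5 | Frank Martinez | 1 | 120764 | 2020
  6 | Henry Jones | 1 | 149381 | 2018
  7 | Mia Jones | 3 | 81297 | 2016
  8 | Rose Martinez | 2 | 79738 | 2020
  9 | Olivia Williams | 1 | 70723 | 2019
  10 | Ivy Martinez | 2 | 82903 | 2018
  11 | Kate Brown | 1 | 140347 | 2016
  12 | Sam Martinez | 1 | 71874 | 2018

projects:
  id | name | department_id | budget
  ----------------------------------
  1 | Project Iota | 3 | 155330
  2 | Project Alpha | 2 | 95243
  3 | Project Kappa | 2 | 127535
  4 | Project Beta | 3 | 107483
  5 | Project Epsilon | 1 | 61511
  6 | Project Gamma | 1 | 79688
SELECT name, department_id FROM employees WHERE department_id NOT IN (SELECT id FROM departments WHERE budget <= 95046)

Execution result:
name | department_id
Leo Davis | 3
Peter Davis | 1
Sam Brown | 1
David Davis | 2
Frank Martinez | 1
Henry Jones | 1
Mia Jones | 3
Rose Martinez | 2
Olivia Williams | 1
Ivy Martinez | 2
Kate Brown | 1
Sam Martinez | 1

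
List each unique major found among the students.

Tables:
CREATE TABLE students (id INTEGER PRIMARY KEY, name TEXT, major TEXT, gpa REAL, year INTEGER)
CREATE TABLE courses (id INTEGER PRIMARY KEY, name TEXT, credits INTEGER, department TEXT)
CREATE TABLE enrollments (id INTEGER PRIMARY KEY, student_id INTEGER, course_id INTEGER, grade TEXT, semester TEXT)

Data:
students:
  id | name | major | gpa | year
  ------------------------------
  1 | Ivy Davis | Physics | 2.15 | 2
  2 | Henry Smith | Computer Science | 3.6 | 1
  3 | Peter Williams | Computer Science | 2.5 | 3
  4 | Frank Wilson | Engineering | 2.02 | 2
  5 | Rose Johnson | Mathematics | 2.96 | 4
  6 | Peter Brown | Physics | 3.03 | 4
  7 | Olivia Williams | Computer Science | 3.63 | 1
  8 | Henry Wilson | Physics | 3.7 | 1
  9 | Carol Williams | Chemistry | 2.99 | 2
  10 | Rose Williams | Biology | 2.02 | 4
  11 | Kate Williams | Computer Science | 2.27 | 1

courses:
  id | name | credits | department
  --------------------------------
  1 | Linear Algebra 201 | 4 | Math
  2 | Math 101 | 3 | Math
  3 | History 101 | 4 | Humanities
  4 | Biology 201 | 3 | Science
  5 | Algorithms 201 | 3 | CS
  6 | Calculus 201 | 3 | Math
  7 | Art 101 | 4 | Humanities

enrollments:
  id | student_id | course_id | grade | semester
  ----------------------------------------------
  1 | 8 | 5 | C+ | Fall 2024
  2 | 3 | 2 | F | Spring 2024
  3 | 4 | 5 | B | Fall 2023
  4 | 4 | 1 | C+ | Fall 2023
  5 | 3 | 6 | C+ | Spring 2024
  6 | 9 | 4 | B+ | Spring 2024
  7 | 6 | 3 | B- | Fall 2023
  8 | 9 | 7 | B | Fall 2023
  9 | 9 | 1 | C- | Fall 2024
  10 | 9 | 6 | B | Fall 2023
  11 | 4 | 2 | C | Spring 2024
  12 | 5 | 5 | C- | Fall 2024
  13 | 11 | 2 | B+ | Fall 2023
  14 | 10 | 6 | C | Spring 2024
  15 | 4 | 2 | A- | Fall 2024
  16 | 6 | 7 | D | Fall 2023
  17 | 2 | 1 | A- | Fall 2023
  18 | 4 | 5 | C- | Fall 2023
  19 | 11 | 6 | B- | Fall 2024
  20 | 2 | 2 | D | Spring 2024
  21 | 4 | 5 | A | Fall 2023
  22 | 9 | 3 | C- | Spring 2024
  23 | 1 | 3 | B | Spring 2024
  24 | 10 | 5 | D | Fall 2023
SELECT DISTINCT major FROM students

Execution result:
major
Physics
Computer Science
Engineering
Mathematics
Chemistry
Biology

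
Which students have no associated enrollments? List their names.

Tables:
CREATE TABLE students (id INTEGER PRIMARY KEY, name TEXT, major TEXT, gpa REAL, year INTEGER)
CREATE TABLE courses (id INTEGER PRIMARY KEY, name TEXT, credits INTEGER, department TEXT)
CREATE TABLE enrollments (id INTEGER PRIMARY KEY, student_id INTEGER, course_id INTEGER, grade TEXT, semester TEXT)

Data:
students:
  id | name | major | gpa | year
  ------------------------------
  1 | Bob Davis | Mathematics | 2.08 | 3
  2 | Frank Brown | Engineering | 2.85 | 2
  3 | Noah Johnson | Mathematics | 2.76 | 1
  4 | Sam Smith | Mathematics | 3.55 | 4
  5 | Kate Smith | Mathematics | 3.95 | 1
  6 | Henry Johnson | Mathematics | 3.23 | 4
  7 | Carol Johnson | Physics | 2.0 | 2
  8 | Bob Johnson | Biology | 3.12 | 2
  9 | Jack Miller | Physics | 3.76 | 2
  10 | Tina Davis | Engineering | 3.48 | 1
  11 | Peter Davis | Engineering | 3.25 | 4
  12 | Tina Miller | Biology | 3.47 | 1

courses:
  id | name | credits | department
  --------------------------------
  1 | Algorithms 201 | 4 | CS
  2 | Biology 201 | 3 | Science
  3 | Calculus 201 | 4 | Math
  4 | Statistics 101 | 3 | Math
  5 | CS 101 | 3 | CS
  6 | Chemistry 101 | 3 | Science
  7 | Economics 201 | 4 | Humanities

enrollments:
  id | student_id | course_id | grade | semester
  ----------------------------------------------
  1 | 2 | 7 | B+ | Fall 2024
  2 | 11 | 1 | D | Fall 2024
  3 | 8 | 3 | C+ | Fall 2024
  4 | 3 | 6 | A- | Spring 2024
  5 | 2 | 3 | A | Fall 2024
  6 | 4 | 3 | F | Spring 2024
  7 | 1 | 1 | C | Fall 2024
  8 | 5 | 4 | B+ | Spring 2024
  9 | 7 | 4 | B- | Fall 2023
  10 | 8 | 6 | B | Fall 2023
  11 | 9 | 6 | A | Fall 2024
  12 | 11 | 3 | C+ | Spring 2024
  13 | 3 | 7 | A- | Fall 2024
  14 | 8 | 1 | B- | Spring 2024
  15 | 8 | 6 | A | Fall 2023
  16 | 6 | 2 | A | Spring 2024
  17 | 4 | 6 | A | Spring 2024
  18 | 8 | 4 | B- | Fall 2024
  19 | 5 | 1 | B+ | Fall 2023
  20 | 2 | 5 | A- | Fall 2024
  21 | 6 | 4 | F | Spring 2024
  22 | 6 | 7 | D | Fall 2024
SELECT p.name FROM students p LEFT JOIN enrollments c ON c.student_id = p.id WHERE c.id IS NULL

Execution result:
name
Tina Davis
Tina Miller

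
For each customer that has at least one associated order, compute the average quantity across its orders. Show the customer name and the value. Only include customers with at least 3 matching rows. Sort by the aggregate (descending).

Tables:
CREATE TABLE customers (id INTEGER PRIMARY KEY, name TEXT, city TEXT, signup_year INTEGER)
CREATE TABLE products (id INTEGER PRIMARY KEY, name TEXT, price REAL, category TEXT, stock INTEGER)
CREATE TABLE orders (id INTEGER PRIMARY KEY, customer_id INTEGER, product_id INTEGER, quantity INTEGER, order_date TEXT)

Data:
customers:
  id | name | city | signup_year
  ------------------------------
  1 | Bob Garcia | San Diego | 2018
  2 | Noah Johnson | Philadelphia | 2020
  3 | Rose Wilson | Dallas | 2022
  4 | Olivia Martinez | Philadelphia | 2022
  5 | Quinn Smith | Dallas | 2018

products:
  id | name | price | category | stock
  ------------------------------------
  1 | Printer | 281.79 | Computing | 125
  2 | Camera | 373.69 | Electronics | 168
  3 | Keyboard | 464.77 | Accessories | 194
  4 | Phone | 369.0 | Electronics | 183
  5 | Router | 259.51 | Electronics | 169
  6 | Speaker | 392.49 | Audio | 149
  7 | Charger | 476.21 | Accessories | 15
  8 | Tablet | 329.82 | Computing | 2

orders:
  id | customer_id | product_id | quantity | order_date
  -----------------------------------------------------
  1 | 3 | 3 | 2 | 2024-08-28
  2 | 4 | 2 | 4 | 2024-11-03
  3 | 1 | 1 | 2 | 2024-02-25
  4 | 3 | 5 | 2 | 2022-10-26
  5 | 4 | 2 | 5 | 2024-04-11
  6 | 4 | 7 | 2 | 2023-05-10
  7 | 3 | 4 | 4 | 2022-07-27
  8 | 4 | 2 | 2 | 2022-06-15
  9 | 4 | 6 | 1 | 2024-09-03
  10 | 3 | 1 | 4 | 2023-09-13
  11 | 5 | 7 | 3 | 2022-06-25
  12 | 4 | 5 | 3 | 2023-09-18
SELECT p.name, AVG(c.quantity) AS avg_quantity FROM orders c JOIN customers p ON c.customer_id = p.id GROUP BY p.id, p.name HAVING COUNT(*) >= 3 ORDER BY avg_quantity DESC

Execution result:
name | avg_quantity
Rose Wilson | 3.00
Olivia Martinez | 2.83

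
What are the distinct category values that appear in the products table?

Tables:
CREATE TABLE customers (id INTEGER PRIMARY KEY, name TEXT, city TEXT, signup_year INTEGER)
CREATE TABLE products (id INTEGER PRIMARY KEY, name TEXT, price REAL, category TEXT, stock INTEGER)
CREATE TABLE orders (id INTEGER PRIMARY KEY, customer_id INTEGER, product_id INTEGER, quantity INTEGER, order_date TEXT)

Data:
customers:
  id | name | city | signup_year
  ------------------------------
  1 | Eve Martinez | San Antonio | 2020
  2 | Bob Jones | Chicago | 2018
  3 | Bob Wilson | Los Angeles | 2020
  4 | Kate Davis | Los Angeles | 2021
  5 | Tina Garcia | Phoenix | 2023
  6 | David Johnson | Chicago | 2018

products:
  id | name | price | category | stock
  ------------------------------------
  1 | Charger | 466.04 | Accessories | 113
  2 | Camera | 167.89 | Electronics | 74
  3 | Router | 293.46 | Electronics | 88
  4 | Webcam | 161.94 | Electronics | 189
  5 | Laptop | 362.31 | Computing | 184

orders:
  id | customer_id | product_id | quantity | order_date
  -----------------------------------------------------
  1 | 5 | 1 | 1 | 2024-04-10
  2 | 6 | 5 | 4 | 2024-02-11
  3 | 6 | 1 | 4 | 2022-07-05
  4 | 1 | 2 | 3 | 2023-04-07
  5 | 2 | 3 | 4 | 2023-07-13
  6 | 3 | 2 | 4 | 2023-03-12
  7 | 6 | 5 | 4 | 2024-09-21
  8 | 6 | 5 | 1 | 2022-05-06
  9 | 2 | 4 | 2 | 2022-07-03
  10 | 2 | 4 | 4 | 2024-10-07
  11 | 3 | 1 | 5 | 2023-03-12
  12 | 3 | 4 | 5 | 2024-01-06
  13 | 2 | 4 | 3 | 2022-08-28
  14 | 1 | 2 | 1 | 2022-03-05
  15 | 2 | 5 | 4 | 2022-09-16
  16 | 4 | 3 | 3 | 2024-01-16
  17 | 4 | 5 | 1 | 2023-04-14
SELECT DISTINCT category FROM products

Execution result:
category
Accessories
Electronics
Computing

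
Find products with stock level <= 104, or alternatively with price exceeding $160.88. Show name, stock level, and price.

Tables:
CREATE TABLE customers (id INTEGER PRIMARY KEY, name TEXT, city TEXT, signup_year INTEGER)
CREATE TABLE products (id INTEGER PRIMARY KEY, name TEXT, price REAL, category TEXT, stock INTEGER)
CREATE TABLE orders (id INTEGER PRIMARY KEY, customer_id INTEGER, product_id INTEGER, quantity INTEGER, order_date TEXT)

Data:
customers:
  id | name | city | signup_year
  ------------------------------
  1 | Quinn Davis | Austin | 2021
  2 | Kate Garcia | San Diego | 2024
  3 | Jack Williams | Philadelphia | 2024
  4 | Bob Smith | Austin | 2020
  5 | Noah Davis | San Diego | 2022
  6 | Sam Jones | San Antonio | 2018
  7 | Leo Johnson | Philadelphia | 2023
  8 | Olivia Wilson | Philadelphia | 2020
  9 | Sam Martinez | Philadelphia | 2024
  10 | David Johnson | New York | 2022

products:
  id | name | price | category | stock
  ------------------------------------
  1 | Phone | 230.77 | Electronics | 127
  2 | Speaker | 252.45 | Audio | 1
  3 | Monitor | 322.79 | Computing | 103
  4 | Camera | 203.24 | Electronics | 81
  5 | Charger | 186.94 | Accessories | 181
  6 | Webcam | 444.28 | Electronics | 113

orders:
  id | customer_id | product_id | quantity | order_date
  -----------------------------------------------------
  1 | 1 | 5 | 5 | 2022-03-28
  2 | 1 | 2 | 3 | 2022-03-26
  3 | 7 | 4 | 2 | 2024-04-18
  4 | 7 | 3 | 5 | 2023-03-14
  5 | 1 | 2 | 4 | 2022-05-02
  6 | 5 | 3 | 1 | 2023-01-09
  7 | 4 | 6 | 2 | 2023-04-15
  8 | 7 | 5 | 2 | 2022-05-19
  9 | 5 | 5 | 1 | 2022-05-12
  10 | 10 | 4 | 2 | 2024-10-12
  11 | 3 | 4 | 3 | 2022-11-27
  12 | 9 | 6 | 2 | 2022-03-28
SELECT name, stock, price FROM products WHERE stock <= 104 OR price > 160.88

Execution result:
name | stock | price
Phone | 127 | 230.77
Speaker | 1 | 252.45
Monitor | 103 | 322.79
Camera | 81 | 203.24
Charger | 181 | 186.94
Webcam | 113 | 444.28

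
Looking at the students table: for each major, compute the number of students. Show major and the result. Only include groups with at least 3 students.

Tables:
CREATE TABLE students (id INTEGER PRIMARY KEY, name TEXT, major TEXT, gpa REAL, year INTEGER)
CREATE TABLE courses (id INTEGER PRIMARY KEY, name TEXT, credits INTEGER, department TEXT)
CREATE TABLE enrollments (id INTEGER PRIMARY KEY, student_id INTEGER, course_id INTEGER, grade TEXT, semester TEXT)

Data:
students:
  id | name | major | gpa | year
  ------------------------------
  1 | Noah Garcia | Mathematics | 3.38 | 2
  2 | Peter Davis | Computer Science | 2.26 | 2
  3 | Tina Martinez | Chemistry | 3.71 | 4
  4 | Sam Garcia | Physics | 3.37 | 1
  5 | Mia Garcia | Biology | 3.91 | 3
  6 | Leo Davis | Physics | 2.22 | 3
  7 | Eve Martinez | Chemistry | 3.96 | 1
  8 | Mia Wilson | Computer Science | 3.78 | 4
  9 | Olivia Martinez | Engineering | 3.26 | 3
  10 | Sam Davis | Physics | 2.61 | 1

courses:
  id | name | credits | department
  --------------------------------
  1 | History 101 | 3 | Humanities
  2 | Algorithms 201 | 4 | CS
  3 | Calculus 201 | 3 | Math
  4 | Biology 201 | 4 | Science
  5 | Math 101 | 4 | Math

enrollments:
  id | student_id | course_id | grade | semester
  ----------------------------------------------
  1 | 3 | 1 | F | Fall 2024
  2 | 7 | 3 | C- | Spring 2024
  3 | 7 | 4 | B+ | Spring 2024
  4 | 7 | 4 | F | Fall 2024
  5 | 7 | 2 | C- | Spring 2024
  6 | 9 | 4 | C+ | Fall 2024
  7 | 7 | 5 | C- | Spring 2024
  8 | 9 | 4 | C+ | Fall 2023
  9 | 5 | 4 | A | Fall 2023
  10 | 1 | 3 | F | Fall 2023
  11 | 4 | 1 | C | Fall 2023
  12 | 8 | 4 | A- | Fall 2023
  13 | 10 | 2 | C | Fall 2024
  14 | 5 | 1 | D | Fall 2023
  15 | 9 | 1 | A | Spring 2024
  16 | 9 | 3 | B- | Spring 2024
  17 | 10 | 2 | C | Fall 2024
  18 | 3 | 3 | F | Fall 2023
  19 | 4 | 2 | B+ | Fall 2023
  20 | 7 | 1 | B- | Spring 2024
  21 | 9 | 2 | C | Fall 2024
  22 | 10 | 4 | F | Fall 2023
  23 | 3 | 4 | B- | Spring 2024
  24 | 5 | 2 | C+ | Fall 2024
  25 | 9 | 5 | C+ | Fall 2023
SELECT major, COUNT(*) AS n FROM students GROUP BY major HAVING COUNT(*) >= 3

Execution result:
major | n
Physics | 3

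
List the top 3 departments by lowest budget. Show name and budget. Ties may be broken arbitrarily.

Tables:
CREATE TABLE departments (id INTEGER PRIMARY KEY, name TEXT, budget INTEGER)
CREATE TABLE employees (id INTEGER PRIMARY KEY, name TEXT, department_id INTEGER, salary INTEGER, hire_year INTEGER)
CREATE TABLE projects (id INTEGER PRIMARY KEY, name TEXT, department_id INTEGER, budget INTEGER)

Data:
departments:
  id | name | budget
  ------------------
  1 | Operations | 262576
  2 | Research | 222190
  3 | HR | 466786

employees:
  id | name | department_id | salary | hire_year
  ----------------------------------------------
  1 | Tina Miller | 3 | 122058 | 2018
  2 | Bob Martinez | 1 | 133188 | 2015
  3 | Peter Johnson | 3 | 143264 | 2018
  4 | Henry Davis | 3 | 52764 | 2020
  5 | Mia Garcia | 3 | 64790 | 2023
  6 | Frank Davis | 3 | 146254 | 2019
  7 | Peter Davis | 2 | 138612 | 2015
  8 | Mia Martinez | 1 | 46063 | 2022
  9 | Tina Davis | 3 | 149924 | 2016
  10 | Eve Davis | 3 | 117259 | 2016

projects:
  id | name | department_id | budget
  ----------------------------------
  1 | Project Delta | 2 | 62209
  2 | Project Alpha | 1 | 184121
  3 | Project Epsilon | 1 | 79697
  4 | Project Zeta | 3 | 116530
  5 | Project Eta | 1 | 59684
SELECT name, budget FROM departments ORDER BY budget ASC LIMIT 3

Execution result:
name | budget
Research | 222190
Operations | 262576
HR | 466786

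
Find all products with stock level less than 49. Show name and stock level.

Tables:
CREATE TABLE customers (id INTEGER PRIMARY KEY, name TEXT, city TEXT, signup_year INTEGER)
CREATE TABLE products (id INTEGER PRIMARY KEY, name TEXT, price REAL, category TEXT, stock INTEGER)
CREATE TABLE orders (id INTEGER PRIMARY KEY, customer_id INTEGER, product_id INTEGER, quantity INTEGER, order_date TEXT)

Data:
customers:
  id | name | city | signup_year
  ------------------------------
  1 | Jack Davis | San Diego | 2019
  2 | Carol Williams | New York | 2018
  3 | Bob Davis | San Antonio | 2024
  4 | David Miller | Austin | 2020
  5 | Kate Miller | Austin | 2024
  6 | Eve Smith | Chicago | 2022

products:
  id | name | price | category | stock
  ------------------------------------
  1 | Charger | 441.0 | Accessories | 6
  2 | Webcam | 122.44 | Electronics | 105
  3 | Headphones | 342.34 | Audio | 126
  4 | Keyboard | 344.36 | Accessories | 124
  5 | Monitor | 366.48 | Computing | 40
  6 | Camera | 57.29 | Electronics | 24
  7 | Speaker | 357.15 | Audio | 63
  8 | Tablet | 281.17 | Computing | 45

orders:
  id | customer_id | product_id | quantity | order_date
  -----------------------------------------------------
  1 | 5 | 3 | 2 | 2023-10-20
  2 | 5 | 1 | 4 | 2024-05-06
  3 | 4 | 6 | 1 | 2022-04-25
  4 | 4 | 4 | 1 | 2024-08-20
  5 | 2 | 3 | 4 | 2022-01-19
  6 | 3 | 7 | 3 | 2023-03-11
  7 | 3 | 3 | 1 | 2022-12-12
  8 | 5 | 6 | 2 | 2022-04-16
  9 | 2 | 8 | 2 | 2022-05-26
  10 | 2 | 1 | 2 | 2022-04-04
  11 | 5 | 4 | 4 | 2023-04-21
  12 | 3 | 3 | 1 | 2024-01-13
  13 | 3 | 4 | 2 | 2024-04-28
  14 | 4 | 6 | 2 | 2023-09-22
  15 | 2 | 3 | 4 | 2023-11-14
SELECT name, stock FROM products WHERE stock < 49

Execution result:
name | stock
Charger | 6
Monitor | 40
Camera | 24
Tablet | 45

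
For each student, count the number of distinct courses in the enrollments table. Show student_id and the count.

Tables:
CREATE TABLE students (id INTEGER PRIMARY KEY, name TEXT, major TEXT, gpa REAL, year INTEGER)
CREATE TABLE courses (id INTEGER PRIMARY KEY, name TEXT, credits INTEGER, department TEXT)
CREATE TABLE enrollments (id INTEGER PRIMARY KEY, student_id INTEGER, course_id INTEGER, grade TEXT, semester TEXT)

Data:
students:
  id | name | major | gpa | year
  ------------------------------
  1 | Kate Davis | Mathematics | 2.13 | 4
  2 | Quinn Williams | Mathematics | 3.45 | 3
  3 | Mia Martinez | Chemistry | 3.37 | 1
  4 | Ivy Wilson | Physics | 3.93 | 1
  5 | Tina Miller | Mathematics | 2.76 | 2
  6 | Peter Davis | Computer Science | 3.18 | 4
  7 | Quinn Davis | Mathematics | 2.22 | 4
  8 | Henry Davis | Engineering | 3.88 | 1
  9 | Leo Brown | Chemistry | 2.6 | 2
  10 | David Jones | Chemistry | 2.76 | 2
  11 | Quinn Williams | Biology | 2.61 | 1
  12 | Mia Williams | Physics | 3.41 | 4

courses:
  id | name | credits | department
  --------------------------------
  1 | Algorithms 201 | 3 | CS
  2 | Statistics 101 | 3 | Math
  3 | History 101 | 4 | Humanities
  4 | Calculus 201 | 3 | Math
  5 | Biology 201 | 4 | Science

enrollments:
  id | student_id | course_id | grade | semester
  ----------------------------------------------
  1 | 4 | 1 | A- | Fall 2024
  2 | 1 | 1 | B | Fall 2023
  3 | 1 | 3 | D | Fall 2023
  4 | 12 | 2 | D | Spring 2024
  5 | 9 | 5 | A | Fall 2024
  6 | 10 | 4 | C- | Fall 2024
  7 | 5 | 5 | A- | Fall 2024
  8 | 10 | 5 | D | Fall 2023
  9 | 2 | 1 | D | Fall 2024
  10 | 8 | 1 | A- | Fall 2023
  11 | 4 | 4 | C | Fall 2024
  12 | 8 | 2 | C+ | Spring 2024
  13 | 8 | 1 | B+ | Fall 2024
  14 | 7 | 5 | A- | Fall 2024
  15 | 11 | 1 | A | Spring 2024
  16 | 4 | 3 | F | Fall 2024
SELECT student_id, COUNT(DISTINCT course_id) AS distinct_course_count FROM enrollments GROUP BY student_id

Execution result:
student_id | distinct_course_count
1 | 2
2 | 1
4 | 3
5 | 1
7 | 1
8 | 2
9 | 1
10 | 2
11 | 1
12 | 1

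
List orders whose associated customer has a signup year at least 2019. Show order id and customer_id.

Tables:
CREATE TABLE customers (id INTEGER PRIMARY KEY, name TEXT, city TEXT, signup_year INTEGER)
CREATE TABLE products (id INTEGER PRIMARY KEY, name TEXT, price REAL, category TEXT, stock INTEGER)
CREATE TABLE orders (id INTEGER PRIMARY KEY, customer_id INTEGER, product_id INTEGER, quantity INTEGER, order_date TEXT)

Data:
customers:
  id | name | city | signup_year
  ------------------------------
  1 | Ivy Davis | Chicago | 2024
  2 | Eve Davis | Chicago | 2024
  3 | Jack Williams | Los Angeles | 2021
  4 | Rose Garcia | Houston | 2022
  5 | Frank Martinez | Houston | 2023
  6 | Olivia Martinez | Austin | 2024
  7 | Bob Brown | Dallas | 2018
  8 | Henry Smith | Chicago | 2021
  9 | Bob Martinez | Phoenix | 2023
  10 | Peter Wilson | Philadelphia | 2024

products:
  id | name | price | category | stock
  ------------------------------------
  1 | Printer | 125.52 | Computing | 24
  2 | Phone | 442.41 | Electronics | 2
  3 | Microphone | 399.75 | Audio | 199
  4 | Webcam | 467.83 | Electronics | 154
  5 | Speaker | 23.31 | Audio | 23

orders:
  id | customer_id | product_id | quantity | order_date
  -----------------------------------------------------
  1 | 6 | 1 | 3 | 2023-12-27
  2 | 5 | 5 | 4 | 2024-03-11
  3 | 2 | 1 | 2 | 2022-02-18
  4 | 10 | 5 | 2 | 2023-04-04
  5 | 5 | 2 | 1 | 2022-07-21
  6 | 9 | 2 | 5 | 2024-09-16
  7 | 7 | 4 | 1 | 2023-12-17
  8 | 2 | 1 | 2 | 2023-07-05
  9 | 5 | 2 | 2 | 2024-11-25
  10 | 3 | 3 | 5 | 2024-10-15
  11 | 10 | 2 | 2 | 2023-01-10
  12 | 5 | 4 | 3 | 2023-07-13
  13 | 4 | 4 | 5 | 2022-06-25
SELECT id, customer_id FROM orders WHERE customer_id IN (SELECT id FROM customers WHERE signup_year >= 2019)

Execution result:
id | customer_id
1 | 6
2 | 5
3 | 2
4 | 10
5 | 5
6 | 9
8 | 2
9 | 5
10 | 3
11 | 10
12 | 5
13 | 4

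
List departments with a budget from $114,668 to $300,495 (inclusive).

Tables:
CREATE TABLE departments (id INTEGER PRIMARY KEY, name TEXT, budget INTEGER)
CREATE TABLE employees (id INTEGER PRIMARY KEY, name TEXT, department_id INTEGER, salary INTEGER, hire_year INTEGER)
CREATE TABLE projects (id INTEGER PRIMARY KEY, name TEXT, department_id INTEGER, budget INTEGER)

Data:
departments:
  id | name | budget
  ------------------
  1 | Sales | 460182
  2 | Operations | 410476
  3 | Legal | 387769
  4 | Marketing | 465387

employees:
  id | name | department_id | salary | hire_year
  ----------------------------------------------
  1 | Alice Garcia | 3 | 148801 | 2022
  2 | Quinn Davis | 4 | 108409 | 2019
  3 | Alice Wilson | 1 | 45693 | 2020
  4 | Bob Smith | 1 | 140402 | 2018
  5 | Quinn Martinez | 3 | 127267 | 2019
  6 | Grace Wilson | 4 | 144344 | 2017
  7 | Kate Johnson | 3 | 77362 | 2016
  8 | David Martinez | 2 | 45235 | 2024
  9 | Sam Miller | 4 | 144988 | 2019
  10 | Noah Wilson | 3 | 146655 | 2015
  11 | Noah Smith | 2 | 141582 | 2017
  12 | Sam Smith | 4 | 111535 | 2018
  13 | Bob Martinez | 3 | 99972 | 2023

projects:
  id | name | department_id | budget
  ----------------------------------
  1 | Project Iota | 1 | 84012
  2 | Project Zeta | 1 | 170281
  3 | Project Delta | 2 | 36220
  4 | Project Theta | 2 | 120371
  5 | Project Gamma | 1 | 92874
SELECT name, budget FROM departments WHERE budget BETWEEN 114668 AND 300495

Execution result:
(no rows)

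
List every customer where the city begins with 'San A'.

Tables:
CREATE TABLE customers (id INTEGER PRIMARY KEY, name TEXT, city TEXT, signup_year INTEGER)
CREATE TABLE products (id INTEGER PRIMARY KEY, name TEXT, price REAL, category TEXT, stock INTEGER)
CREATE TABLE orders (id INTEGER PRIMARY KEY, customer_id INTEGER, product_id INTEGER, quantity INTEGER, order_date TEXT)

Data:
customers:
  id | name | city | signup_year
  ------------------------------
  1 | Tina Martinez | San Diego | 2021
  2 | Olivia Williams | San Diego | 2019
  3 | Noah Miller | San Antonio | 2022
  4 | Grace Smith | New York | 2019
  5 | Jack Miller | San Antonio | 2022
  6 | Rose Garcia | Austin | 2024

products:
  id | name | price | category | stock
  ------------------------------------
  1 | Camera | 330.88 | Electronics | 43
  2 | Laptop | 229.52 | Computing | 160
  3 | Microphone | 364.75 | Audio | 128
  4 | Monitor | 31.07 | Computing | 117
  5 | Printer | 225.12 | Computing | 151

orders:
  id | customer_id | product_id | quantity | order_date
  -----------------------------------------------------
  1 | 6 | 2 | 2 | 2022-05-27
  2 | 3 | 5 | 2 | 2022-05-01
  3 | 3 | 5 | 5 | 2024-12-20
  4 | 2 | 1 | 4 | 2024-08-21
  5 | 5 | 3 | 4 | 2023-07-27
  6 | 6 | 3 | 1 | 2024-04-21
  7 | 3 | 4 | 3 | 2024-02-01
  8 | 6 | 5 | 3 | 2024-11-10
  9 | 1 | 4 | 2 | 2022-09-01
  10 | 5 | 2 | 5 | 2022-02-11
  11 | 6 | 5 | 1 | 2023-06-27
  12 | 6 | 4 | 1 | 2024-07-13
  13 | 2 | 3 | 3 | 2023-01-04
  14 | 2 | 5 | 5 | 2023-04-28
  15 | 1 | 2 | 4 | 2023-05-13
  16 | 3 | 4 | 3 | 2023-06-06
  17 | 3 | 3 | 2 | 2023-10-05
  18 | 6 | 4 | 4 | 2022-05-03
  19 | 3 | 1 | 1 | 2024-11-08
SELECT name, city FROM customers WHERE city LIKE 'San A%'

Execution result:
name | city
Noah Miller | San Antonio
Jack Miller | San Antonio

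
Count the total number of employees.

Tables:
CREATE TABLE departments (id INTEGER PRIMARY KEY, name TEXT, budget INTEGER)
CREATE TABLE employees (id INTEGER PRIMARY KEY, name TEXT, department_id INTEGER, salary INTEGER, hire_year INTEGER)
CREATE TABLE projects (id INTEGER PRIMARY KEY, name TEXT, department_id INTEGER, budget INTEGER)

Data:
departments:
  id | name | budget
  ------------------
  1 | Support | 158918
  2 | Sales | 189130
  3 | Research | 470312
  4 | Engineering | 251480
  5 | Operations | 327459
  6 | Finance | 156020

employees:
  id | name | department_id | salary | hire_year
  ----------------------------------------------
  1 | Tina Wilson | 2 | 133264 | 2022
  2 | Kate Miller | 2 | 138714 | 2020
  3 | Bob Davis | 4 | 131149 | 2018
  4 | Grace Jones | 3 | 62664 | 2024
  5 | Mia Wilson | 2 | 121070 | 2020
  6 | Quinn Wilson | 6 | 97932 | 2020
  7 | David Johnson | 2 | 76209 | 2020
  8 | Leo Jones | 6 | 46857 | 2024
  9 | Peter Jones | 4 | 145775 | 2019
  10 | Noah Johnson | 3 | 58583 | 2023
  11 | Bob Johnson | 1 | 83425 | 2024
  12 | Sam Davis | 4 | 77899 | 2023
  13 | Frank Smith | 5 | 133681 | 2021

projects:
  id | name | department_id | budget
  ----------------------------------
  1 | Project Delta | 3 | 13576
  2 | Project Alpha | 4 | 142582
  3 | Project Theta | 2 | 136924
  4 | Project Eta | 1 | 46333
SELECT COUNT(*) FROM employees

Execution result:
13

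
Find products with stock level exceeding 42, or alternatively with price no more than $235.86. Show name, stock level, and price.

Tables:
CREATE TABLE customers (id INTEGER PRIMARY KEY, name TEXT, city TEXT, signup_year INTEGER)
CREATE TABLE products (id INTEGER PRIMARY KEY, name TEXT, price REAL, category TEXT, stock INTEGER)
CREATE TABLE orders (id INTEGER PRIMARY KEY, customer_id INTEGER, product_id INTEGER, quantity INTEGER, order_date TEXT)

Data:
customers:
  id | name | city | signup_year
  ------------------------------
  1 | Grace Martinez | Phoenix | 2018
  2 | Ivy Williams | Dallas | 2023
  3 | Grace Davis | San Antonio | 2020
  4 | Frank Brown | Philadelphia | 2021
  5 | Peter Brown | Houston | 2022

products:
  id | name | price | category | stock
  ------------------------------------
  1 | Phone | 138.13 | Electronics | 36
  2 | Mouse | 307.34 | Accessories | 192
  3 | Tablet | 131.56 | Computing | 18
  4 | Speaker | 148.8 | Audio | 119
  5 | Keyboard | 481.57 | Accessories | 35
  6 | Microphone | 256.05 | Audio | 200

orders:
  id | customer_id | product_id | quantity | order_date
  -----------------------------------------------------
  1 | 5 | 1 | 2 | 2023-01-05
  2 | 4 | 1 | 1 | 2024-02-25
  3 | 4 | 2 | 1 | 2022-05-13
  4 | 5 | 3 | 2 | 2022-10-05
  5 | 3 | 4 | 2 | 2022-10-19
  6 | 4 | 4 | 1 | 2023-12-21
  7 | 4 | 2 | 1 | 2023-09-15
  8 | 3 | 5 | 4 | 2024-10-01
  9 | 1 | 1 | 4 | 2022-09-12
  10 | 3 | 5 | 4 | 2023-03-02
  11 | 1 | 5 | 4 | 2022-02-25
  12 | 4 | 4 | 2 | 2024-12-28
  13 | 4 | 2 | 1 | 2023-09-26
SELECT name, stock, price FROM products WHERE stock > 42 OR price <= 235.86

Execution result:
name | stock | price
Phone | 36 | 138.13
Mouse | 192 | 307.34
Tablet | 18 | 131.56
Speaker | 119 | 148.80
Microphone | 200 | 256.05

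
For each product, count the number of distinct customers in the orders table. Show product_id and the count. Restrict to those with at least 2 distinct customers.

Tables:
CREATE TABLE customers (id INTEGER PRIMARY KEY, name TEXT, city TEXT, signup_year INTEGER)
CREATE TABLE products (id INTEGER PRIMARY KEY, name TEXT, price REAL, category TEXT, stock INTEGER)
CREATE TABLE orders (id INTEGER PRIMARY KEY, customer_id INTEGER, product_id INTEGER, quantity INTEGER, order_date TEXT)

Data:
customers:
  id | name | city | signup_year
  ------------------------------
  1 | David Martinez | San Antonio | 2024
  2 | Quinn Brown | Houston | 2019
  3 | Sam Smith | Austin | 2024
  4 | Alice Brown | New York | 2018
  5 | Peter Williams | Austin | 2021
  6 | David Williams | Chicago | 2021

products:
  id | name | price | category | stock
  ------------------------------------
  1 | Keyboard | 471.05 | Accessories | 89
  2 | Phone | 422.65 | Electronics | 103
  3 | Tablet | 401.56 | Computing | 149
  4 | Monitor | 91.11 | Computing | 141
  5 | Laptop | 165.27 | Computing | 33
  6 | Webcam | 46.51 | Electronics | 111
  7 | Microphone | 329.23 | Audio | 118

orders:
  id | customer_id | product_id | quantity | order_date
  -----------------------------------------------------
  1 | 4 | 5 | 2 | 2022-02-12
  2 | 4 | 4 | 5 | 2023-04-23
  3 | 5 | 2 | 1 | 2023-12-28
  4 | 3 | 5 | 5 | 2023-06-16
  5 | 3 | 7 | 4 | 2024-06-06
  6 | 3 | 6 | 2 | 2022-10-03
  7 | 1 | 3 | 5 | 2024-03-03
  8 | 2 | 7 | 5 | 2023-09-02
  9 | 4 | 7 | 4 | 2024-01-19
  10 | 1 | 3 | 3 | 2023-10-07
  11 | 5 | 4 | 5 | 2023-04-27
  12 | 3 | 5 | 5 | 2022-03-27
SELECT product_id, COUNT(DISTINCT customer_id) AS distinct_customer_count FROM orders GROUP BY product_id HAVING COUNT(DISTINCT customer_id) >= 2

Execution result:
product_id | distinct_customer_count
4 | 2
5 | 2
7 | 3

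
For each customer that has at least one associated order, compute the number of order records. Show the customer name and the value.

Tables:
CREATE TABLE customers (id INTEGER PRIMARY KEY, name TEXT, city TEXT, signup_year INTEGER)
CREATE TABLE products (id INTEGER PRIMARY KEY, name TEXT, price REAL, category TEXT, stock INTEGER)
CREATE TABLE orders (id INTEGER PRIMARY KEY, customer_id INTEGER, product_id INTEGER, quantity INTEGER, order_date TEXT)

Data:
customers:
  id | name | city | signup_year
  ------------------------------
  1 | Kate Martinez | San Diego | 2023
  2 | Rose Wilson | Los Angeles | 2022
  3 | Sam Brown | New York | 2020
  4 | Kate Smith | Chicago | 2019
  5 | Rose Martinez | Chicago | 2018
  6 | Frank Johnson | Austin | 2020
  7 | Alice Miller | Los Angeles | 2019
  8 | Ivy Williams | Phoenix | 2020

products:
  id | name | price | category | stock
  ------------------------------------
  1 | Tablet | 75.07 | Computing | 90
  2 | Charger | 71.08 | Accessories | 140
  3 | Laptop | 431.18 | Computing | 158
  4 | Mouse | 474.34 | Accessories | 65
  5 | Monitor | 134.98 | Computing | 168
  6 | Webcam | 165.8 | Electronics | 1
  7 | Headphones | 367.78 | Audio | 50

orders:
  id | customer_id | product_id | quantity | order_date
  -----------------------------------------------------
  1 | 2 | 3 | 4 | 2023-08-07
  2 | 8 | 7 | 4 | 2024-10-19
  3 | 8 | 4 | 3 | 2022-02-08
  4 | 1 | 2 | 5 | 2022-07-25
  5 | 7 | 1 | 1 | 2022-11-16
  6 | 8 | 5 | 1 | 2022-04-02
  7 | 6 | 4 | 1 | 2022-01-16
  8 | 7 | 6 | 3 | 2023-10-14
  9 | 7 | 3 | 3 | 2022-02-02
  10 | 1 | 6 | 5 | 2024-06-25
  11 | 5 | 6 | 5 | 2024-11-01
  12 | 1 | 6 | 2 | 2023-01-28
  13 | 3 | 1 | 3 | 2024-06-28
SELECT p.name, COUNT(*) AS n FROM orders c JOIN customers p ON c.customer_id = p.id GROUP BY p.id, p.name

Execution result:
name | n
Kate Martinez | 3
Rose Wilson | 1
Sam Brown | 1
Rose Martinez | 1
Frank Johnson | 1
Alice Miller | 3
Ivy Williams | 3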